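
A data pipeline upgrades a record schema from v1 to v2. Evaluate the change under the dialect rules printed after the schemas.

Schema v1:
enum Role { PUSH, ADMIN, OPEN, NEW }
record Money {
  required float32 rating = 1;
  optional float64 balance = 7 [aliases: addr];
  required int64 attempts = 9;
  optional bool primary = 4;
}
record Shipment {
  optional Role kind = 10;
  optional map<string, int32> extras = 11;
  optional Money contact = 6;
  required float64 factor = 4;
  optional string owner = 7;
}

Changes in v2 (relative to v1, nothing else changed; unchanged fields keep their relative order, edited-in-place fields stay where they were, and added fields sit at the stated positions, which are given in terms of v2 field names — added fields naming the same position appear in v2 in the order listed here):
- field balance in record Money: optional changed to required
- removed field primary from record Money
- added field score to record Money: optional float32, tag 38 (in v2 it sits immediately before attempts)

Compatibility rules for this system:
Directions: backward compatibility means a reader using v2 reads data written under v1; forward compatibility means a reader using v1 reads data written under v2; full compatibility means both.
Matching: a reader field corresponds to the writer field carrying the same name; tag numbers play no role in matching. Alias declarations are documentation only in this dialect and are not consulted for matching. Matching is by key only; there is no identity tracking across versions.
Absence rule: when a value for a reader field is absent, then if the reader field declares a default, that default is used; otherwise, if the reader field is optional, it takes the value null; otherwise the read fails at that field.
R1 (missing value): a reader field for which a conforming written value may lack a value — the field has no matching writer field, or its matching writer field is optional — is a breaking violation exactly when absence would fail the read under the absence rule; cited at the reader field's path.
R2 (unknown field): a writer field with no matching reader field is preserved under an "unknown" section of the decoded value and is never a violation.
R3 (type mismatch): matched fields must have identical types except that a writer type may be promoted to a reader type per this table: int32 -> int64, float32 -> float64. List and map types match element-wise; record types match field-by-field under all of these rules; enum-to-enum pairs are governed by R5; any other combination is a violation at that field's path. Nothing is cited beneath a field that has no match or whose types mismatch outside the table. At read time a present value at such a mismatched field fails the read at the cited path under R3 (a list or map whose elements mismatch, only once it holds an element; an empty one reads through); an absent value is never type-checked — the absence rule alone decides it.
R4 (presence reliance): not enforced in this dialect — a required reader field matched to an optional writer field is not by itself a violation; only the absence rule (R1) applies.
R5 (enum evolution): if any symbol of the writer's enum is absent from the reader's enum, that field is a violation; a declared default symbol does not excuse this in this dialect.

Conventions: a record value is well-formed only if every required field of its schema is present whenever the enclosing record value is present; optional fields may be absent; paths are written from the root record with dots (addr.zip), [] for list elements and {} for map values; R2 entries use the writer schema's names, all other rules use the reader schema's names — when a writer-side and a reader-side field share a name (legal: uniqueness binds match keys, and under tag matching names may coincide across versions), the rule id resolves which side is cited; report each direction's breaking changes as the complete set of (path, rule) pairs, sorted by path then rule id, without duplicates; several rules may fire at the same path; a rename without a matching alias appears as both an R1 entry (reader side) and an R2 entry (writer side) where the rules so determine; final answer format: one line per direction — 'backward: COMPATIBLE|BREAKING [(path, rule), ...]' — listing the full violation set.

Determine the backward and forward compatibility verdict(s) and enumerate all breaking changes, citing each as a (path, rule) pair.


backward: BREAKING [(contact.balance, R1)]; forward: COMPATIBLE []

each type pair in Shipment: writer, then reader
backward on Shipment — v2 reading data written by v1:
  writer optional, Role -> Role: reader kind maps from writer kind
  writer optional, map<string, int32> -> map<string, int32>: reader extras maps from writer extras
  writer optional, Money -> Money: reader contact maps from writer contact
  writer required, float64 -> float64: reader factor maps from writer factor
  writer optional, string -> string: reader owner maps from writer owner
  writer required, float32 -> float32: reader contact.rating maps from writer contact.rating
  writer optional, float64 -> float64: reader contact.balance maps from writer contact.balance
  no writer field matches reader contact.score
  writer required, int64 -> int64: reader contact.attempts maps from writer contact.attempts
  contact.primary (writer side), unknown to reader
  rule R1 violated at contact.balance
  => 1 violation(s): backward is BREAKING for Shipment
forward on Shipment — v1 reading data written by v2:
  writer optional, Role -> Role: reader kind maps from writer kind
  writer optional, map<string, int32> -> map<string, int32>: reader extras maps from writer extras
  writer optional, Money -> Money: reader contact maps from writer contact
  writer required, float64 -> float64: reader factor maps from writer factor
  writer optional, string -> string: reader owner maps from writer owner
  writer required, float32 -> float32: reader contact.rating maps from writer contact.rating
  writer required, float64 -> float64: reader contact.balance maps from writer contact.balance
  writer required, int64 -> int64: reader contact.attempts maps from writer contact.attempts
  no writer field matches reader contact.primary
  contact.score (writer side), unknown to reader
  => forward: COMPATIBLE


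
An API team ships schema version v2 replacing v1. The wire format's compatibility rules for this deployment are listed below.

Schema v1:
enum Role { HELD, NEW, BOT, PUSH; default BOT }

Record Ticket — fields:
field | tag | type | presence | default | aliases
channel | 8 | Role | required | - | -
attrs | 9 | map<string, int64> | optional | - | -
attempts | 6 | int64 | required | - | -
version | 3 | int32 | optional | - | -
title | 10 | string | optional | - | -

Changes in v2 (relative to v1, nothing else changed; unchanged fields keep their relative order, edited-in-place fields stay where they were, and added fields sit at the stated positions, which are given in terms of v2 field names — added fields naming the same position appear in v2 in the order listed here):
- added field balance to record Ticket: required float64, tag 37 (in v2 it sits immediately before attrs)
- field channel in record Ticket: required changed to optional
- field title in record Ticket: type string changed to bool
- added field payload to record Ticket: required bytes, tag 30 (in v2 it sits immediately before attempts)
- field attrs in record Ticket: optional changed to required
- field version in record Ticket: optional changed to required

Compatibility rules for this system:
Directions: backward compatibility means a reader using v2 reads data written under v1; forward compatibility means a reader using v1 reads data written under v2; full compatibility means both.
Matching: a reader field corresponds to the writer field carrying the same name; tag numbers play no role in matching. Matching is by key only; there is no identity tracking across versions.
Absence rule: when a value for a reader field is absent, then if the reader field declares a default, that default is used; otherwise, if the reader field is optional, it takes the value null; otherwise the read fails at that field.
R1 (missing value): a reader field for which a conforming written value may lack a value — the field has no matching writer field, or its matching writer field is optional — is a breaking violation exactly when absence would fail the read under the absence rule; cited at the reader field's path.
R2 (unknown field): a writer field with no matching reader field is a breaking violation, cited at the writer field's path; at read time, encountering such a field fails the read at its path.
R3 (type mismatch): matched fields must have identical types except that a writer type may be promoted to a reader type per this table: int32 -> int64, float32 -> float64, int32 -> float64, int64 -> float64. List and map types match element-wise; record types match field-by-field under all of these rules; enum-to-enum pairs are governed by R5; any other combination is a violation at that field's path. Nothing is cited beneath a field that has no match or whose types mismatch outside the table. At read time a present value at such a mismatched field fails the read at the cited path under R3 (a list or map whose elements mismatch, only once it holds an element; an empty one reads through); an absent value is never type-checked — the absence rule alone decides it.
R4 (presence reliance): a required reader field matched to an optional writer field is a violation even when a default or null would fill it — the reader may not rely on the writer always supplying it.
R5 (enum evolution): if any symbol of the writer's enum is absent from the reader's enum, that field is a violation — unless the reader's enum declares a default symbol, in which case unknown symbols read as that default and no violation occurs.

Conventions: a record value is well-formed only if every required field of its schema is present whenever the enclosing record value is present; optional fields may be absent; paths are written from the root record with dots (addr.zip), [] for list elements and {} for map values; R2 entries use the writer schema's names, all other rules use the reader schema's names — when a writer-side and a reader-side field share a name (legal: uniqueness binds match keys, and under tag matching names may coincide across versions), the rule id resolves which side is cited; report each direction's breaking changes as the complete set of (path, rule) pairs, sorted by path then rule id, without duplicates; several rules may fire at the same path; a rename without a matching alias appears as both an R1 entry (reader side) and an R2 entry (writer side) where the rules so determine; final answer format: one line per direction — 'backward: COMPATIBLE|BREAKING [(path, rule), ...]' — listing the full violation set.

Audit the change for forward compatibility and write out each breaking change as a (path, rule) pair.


arrows below run writer -> reader for Ticket
checking forward for Ticket: reader v1 against writer v2:
  channel: paired with writer channel (Role -> Role; writer optional)
  attrs: paired with writer attrs (map<string, int64> -> map<string, int64>; writer required)
  attempts: paired with writer attempts (int64 -> int64; writer required)
  version: paired with writer version (int32 -> int32; writer required)
  title: paired with writer title (bool -> string; writer optional)
  leftover writer field: balance
  leftover writer field: payload
  R2 fires at balance
  R1 fires at channel
  R4 fires at channel
  R2 fires at payload
  R3 fires at title
  => forward: BREAKING (5)
checking off the Ticket differences that do not matter here:
  field attrs in record Ticket: optional changed to required -> matters only for Ticket's backward compatibility — outside the asked direction
  field version in record Ticket: optional changed to required -> matters only for Ticket's backward compatibility — outside the asked direction

forward: BREAKING [(balance, R2), (channel, R1), (channel, R4), (payload, R2), (title, R3)]


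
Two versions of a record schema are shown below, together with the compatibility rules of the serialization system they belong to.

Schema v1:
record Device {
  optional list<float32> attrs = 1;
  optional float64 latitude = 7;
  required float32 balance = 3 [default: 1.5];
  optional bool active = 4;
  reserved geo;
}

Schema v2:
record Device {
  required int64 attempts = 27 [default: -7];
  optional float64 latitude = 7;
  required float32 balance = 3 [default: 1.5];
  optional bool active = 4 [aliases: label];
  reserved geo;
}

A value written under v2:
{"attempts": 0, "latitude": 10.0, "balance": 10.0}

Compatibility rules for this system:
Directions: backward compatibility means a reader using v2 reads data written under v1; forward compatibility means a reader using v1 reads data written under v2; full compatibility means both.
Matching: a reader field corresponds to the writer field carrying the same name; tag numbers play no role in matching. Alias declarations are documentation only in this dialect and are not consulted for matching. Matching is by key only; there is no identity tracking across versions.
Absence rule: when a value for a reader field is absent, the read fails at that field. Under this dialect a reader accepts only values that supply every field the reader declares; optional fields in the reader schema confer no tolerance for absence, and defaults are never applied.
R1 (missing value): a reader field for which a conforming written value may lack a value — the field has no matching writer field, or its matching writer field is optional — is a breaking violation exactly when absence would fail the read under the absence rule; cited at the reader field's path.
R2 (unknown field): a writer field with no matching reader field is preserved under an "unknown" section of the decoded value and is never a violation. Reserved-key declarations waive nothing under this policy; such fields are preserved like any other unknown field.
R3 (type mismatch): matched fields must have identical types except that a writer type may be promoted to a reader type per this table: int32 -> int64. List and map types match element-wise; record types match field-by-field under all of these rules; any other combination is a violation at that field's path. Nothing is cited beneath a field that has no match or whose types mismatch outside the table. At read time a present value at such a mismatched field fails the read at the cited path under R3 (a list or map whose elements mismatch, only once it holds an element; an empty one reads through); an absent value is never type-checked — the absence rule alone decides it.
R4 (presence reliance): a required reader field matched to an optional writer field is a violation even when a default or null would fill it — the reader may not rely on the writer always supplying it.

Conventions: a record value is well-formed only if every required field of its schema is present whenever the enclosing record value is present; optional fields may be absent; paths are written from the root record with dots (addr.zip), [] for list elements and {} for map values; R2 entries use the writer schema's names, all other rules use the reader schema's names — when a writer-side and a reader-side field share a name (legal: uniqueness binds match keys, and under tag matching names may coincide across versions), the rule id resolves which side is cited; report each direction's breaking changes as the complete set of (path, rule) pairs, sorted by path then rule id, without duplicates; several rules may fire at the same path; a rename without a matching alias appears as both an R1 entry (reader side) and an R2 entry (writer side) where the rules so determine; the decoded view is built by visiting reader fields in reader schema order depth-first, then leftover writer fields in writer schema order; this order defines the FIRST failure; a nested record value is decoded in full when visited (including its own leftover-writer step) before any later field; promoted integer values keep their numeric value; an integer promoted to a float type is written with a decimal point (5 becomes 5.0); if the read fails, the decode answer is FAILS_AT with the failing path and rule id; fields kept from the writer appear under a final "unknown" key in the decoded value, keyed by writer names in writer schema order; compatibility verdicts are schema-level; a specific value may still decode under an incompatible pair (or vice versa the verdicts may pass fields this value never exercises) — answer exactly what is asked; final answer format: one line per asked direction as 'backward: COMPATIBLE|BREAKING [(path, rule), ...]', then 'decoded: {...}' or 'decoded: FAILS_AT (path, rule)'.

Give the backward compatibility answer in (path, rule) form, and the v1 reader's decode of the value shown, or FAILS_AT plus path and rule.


each type pair in Device: writer, then reader
backward for Device (reader v2, writer v1):
  attempts: no writer match
  float64 -> float64, writer optional: latitude aligns to latitude
  float32 -> float32, writer required: balance aligns to balance
  bool -> bool, writer optional: active aligns to active
  writer field attrs has no reader counterpart
  rule R1 violated at active
  rule R1 violated at attempts
  rule R1 violated at latitude
  => 3 violation(s): backward is BREAKING for Device
decode walk for Device under reader schema v1:
  read fails at attrs under R1 (no fill)
  => FAILS_AT (attrs, R1)

backward: BREAKING [(active, R1), (attempts, R1), (latitude, R1)]; decoded: FAILS_AT (attrs, R1)


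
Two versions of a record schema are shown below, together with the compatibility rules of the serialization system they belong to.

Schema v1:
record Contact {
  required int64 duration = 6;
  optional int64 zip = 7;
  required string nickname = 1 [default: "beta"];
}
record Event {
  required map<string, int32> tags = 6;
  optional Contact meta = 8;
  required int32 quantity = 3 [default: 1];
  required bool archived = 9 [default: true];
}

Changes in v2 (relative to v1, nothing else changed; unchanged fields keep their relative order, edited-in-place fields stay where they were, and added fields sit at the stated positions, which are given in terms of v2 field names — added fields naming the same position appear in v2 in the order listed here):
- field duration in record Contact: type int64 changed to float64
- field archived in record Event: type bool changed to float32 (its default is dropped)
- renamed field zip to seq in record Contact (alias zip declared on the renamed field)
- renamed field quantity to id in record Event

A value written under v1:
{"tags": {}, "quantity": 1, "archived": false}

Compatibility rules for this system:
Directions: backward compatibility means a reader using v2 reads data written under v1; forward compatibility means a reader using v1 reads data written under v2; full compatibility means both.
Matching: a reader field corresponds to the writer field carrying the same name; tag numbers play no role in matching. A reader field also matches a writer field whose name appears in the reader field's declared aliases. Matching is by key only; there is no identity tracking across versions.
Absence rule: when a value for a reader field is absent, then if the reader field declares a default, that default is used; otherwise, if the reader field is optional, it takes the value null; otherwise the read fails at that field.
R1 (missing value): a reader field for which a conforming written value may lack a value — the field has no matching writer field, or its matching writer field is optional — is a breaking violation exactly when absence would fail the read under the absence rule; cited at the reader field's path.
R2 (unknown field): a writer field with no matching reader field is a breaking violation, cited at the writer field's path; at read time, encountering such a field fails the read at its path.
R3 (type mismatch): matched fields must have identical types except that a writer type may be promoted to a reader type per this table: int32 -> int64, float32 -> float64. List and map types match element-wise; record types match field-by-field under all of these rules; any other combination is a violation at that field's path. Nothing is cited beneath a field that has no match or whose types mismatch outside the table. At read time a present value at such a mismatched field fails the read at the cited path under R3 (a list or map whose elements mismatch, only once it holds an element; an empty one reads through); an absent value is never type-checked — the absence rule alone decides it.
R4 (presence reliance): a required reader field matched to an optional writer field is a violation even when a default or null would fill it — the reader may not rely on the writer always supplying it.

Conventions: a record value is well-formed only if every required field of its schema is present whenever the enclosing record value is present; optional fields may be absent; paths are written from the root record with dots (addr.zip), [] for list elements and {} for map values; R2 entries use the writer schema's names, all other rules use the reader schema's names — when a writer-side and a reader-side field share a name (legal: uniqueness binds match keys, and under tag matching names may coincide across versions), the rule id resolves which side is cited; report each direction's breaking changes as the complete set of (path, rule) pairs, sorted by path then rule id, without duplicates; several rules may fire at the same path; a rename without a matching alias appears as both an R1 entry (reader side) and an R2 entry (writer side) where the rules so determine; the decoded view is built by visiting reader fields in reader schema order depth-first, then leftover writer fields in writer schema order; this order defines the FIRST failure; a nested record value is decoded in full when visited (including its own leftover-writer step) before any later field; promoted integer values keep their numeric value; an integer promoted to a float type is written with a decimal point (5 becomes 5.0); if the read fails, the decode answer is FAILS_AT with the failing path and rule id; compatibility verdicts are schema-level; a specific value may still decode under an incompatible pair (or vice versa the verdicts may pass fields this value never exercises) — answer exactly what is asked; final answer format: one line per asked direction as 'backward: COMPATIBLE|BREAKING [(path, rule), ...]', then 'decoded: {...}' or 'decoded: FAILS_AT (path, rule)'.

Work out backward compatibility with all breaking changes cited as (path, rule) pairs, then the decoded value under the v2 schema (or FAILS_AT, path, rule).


backward: BREAKING [(archived, R3), (meta.duration, R3), (quantity, R2)]; decoded: FAILS_AT (archived, R3)

each type pair in Event: writer, then reader
checking backward for Event: reader v2 against writer v1:
  tags: map<string, int32> -> map<string, int32>, writer required; from tags
  meta: Contact -> Contact, writer optional; from meta
  id: no writer match
  archived: bool -> float32, writer required; from archived
  quantity (writer side), unknown to reader
  meta.duration: int64 -> float64, writer required; from meta.duration
  meta.seq: int64 -> int64, writer optional; from meta.zip
  meta.nickname: string -> string, writer required; from meta.nickname
  rule R3 violated at archived
  rule R3 violated at meta.duration
  rule R2 violated at quantity
  => 3 violation(s): backward is BREAKING for Event
decode (reader v2):
  tags := {}
  meta := null (absent, optional -> null)
  id := 1 (absent -> default)
  read fails at archived under R3
  => FAILS_AT (archived, R3)
diffs on Event not affecting the asked answer:
  renamed field zip to seq in record Contact (alias zip declared on the renamed field) -> affects forward compatibility only, which is not asked


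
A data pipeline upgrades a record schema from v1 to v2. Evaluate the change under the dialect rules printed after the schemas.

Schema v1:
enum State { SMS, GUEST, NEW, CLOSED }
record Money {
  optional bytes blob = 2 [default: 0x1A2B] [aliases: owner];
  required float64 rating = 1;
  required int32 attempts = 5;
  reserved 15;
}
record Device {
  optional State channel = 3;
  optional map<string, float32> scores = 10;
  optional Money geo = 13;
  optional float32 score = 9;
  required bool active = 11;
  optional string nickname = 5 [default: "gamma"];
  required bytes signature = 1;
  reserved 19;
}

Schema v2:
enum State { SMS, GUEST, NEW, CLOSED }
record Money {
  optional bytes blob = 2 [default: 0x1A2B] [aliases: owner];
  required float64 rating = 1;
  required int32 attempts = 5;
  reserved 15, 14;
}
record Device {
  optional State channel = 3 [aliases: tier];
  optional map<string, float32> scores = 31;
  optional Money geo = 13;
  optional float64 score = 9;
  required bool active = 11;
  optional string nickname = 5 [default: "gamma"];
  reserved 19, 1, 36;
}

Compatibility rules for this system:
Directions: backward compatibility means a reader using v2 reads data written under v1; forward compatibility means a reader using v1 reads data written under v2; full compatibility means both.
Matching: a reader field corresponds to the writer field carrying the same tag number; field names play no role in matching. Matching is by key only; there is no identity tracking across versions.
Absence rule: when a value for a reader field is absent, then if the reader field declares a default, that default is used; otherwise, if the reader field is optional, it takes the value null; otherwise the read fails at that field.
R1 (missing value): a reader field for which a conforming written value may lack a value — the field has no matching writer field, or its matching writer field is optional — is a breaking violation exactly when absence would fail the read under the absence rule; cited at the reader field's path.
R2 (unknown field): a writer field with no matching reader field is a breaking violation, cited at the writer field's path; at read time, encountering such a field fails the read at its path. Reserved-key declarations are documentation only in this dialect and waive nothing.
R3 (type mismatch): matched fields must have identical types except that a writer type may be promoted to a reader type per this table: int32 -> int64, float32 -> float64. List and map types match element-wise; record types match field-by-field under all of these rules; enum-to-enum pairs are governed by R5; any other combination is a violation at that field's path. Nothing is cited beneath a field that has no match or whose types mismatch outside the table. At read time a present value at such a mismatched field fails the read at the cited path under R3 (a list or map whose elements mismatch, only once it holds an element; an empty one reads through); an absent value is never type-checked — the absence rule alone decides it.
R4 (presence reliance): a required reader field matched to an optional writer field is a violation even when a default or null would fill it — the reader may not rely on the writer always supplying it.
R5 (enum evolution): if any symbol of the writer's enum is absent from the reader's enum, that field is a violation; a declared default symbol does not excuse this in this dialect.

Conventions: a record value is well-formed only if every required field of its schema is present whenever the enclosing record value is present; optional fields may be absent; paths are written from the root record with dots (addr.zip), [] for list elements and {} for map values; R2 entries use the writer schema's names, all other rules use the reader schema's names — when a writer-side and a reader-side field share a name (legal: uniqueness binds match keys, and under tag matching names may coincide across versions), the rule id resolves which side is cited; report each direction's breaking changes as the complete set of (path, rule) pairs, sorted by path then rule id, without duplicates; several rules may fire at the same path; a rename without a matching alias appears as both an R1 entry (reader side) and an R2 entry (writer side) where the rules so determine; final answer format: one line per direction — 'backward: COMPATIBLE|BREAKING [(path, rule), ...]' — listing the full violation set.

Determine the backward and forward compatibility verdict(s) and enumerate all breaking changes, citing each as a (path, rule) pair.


each type pair in Device: writer, then reader
backward analysis of Device with v2 as reader and v1 as writer:
  State -> State, writer optional: channel aligns to channel
  scores has no writer counterpart
  Money -> Money, writer optional: geo aligns to geo
  float32 -> float64, writer optional: score aligns to score
  bool -> bool, writer required: active aligns to active
  string -> string, writer optional: nickname aligns to nickname
  writer field scores has no reader counterpart
  writer field signature has no reader counterpart
  bytes -> bytes, writer optional: geo.blob aligns to geo.blob
  float64 -> float64, writer required: geo.rating aligns to geo.rating
  int32 -> int32, writer required: geo.attempts aligns to geo.attempts
  R2 fires at scores
  R2 fires at signature
  => 2 violation(s): backward is BREAKING for Device
forward analysis of Device with v1 as reader and v2 as writer:
  State -> State, writer optional: channel aligns to channel
  scores has no writer counterpart
  Money -> Money, writer optional: geo aligns to geo
  float64 -> float32, writer optional: score aligns to score
  bool -> bool, writer required: active aligns to active
  string -> string, writer optional: nickname aligns to nickname
  signature has no writer counterpart
  writer field scores has no reader counterpart
  bytes -> bytes, writer optional: geo.blob aligns to geo.blob
  float64 -> float64, writer required: geo.rating aligns to geo.rating
  int32 -> int32, writer required: geo.attempts aligns to geo.attempts
  R3 fires at score
  R2 fires at scores
  R1 fires at signature
  => 3 violation(s): forward is BREAKING for Device

backward: BREAKING [(scores, R2), (signature, R2)]; forward: BREAKING [(score, R3), (scores, R2), (signature, R1)]


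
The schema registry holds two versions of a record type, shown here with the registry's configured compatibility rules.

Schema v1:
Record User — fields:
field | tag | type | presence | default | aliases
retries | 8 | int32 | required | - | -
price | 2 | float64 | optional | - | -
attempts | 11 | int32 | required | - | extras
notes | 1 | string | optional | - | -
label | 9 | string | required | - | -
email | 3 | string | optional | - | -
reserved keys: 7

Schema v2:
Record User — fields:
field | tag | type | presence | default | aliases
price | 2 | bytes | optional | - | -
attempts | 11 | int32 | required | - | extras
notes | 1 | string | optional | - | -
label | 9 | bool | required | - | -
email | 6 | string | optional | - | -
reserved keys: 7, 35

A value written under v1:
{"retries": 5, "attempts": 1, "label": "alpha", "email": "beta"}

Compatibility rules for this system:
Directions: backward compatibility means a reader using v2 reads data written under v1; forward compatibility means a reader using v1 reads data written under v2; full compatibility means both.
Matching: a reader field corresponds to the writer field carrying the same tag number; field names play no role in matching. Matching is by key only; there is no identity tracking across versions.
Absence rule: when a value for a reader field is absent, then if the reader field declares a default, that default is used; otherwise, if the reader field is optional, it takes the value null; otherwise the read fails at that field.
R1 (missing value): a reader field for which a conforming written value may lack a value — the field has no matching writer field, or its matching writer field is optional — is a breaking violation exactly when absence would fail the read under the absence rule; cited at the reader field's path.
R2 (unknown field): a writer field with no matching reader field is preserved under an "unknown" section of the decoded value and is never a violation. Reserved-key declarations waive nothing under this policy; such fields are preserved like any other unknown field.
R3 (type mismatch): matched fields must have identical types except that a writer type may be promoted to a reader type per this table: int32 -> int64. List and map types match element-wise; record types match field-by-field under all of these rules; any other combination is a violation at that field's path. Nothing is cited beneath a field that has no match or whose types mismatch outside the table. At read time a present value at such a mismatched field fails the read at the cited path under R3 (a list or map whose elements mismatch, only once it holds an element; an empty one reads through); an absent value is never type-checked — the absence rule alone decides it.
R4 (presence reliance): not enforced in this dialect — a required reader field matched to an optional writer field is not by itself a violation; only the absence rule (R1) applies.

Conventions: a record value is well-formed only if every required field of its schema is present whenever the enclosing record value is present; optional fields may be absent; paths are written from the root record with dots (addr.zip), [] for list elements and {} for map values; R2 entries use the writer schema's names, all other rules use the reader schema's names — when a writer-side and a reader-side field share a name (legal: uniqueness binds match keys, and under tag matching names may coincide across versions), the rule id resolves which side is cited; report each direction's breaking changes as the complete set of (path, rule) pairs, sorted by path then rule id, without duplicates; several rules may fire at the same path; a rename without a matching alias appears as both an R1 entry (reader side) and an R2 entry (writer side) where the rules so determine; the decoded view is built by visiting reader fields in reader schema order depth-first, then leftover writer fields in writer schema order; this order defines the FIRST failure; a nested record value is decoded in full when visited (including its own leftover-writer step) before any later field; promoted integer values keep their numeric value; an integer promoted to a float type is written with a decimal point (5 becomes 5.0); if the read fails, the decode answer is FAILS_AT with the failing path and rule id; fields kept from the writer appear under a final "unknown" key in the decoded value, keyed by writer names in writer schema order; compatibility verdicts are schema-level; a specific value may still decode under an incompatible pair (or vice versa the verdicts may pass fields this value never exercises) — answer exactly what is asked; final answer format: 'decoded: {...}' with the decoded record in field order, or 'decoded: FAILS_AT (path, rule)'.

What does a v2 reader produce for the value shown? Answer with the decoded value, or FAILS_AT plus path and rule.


each type pair in User: writer, then reader
decoding the User value with the v2 reader:
  price := null (absent, optional -> null)
  attempts := 1
  notes := null (absent, optional -> null)
  read fails at label under R3
  => FAILS_AT (label, R3)
diffs on User not affecting the asked answer:
  field price in record User: type float64 changed to bytes -> affects the rule determinations only; this particular User value decodes identically
  removed field retries from record User -> affects the rule determinations only; this particular User value decodes identically
  field email in record User: tag 3 changed to 6 -> inert under this dialect — no rule fires on User and the result does not move

decoded: FAILS_AT (label, R3)


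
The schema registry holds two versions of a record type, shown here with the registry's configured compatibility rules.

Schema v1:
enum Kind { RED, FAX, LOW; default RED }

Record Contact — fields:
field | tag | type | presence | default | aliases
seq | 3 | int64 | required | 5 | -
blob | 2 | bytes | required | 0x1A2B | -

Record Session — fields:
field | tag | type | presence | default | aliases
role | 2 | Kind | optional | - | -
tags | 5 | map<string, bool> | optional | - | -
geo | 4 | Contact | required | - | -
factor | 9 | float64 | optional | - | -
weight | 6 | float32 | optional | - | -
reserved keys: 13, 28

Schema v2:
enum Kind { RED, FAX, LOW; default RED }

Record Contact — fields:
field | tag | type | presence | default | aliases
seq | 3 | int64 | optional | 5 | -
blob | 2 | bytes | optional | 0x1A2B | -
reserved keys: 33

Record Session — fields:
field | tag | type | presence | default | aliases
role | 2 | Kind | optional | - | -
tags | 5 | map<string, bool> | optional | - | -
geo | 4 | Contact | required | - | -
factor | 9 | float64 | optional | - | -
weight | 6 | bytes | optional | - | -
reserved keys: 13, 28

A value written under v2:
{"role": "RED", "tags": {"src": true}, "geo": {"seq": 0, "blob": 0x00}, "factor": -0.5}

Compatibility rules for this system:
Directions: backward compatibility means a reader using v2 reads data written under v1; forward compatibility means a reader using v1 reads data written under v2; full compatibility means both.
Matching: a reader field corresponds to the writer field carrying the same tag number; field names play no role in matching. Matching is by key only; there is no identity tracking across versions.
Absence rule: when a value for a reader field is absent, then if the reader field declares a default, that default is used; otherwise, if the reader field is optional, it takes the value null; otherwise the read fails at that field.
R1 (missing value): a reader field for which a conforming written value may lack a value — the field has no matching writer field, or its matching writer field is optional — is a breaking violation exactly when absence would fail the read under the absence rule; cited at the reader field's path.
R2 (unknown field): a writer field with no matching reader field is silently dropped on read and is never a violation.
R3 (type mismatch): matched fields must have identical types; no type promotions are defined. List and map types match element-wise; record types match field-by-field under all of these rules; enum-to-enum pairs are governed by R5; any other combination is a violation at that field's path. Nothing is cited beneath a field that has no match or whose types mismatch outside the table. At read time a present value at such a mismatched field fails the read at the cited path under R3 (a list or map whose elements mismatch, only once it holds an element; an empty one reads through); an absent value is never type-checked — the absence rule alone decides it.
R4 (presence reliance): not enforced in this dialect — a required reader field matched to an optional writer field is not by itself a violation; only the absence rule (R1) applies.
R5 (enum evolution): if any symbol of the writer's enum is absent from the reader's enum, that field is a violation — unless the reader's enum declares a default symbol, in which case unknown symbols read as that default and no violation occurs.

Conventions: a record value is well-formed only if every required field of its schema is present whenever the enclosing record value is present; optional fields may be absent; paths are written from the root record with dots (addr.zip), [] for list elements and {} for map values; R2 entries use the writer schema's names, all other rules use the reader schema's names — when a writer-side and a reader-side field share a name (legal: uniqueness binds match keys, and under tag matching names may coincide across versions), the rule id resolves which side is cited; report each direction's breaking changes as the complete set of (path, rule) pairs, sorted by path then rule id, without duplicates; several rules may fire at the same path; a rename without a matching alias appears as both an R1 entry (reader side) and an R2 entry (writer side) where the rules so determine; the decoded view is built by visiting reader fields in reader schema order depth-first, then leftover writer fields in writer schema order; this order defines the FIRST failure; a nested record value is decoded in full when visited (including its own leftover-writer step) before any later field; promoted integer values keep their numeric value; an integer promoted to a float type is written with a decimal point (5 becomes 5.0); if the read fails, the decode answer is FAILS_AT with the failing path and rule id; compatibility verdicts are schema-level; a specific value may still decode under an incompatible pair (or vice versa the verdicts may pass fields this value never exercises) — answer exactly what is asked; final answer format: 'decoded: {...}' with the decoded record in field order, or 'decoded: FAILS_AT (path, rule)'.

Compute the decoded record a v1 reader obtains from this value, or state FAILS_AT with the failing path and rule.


decoded: {"role": "RED", "tags": {"src": true}, "geo": {"seq": 0, "blob": 0x00}, "factor": -0.5, "weight": null}

each type pair in Session: writer, then reader
decode (reader v1):
  role := "RED"
  tags := {"src": true}
  geo.seq := 0
  geo.blob := 0x00
  factor := -0.5
  weight := null (missing; optional => null)
  => decoded: {"role": "RED", "tags": {"src": true}, "geo": {"seq": 0, "blob": 0x00}, "factor": -0.5, "weight": null}
ruling out the remaining Session differences:
  field seq in record Contact: required changed to optional -> inert under this dialect — no rule fires on Session and the result does not move
  field blob in record Contact: required changed to optional -> inert under this dialect — no rule fires on Session and the result does not move
  field weight in record Session: type float32 changed to bytes -> changes Session's schema-level verdicts only — the decode of this value is the same
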